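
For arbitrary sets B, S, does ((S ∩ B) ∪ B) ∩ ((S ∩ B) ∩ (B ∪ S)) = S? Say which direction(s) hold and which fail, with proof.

(⊆) Let x ∈ ((S ∩ B) ∪ B) ∩ ((S ∩ B) ∩ (B ∪ S)). Then x ∈ B ∩ S, from which x ∈ S.

(⊇) This inclusion fails. Take B = ∅, S = {1}; then 1 ∈ S but 1 ∉ ((S ∩ B) ∪ B) ∩ ((S ∩ B) ∩ (B ∪ S)).

Only the forward inclusion holds.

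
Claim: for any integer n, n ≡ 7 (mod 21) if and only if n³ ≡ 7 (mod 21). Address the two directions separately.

(→) Suppose n ≡ 7 (mod 21). Write n = 21j + 7. Then (21j + 7)³ = 9261j³ + 9261j² + 3087j + 343 = 21(441j³ + 441j² + 147j + 16) + 7, so n³ ≡ 7 (mod 21).

(←) Conversely, suppose n³ ≡ 7 (mod 21). The only residue r in {0, …, 20} with r³ ≡ 7 (mod 21) is r = 7, so n ≡ 7 (mod 21).

Both directions hold.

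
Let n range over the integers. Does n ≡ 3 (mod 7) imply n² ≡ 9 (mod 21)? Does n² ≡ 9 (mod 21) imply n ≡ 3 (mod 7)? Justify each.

(⇒) This fails: take n = 10. Then 10 ≡ 3 (mod 7), but 10² = 100 ≡ 16 (mod 21), not 9.

(⇐) This fails: take n = 18. Then 18² = 324 ≡ 9 (mod 21), yet 18 ≡ 4 (mod 7), not 3.

Both directions fail.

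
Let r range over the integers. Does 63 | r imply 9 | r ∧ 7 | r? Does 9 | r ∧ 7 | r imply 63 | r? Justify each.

Both directions hold; the statement is true.

(⟹) If 63 ∣ r, write r = 63q. Since 63 = 7·9, r = 9·(7q), so 9 ∣ r; and since 63 = 9·7, r = 7·(9q), so 7 ∣ r.

(⟸) Suppose 9 ∣ r and 7 ∣ r. Any common multiple of 9 and 7 is a multiple of their lcm; here gcd(9, 7) = 1, so lcm(9, 7) = 9·7 = 63, so 63 ∣ r.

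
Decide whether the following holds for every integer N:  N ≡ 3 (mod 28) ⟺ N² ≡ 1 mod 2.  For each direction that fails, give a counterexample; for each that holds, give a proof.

(⇒) Suppose N ≡ 3 (mod 28). Then N² ≡ 3² = 9 (mod 28), and since 2 ∣ 28, also N² ≡ 1 (mod 2).

(⇐) This fails: take N = 1. Then 1² = 1 ≡ 1 (mod 2), yet 1 ≡ 1 (mod 28), not 3.

Not equivalent: only (⇒) holds.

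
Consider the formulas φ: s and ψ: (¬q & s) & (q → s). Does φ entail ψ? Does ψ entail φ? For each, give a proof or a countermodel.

Only the reverse direction holds.

(→) This fails. Under q = T, s = T, the left side is true but the right side is false.

(←) Assume the antecedent. If q is true, the antecedent cannot hold. If q is false, the antecedent forces (q = F, s = T), and s holds there. Either way s holds.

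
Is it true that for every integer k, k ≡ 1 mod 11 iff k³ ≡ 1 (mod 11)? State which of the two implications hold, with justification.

Both implications hold.

(⇒) Suppose k ≡ 1 mod 11. Write k = 11j + 1. Then (11j + 1)³ = 1331j³ + 363j² + 33j + 1 = 11(121j³ + 33j² + 3j) + 1, so k³ ≡ 1 (mod 11).

(⇐) For the converse, argue contrapositively. If k ≢ 1 (mod 11), then k is congruent to one of 0, 2, 3, 4, 5, 6, 7, 8, 9, 10 modulo 11, and these give k³ ≡ 0, 8, 5, 9, 4, 7, 2, 6, 3, 10 respectively — never 1.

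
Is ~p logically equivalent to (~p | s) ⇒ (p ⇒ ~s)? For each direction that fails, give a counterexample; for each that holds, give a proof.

The forward direction holds; the converse fails.

[⇒] Assume the antecedent. If s is true, the antecedent forces (s = T, p = F), and (~p | s) ⇒ (p ⇒ ~s) holds there. If s is false, (~p | s) ⇒ (p ⇒ ~s) reduces to true regardless of the other variables. Either way (~p | s) ⇒ (p ⇒ ~s) holds.

[⇐] This fails. Under s = F, p = T, the left side is false but the right side is true.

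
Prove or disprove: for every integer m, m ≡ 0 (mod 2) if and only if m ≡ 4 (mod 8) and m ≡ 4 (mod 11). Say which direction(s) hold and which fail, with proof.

(⟹) This fails: m = 0 gives 0 ≡ 0 (mod 2) but 0 ≡ 0 (mod 8), so the conjunction on the right does not hold.

(⟸) Conversely, if m ≡ 4 (mod 8) and m ≡ 4 (mod 11), then by the Chinese remainder theorem m ≡ 4 (mod 88). Since 4 ≡ 0 (mod 2) and 2 ∣ 88, we get m ≡ 0 (mod 2).

The forward direction fails; the converse holds.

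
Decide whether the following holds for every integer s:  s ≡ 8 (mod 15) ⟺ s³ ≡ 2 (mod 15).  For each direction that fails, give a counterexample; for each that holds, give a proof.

(→) Suppose s ≡ 8 (mod 15). Write s = 15j + 8. Then (15j + 8)³ = 3375j³ + 5400j² + 2880j + 512 = 15(225j³ + 360j² + 192j + 34) + 2, so s³ ≡ 2 (mod 15).

(←) Conversely, suppose s³ ≡ 2 (mod 15). The only residue r in {0, …, 14} with r³ ≡ 2 (mod 15) is r = 8, so s ≡ 8 (mod 15).

Both directions hold; the statement is true.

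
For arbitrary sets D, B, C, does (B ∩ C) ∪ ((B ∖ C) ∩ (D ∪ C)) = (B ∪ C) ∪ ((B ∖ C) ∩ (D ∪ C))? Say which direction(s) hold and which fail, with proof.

(⊆) Let x ∈ (B ∩ C) ∪ ((B ∖ C) ∩ (D ∪ C)). Then either x ∈ D ∩ B and x ∉ C; or x ∈ B ∩ C and x ∉ D; or x ∈ D ∩ B ∩ C. In each case x ∈ (B ∪ C) ∪ ((B ∖ C) ∩ (D ∪ C)), so (B ∩ C) ∪ ((B ∖ C) ∩ (D ∪ C)) ⊆ (B ∪ C) ∪ ((B ∖ C) ∩ (D ∪ C)).

(⊇) This inclusion fails. Take D = ∅, B = {1}, C = ∅; then 1 ∈ (B ∪ C) ∪ ((B ∖ C) ∩ (D ∪ C)) but 1 ∉ (B ∩ C) ∪ ((B ∖ C) ∩ (D ∪ C)).

Only the forward inclusion holds.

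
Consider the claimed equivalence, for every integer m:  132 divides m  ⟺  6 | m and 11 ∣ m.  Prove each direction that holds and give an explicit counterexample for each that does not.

Only the forward implication holds.

Forward direction. If 132 ∣ m, write m = 132q. Since 132 = 22·6, m = 6·(22q), so 6 ∣ m; and since 132 = 12·11, m = 11·(12q), so 11 ∣ m.

Converse. This fails: take m = 66. Both 6 ∣ 66 and 11 ∣ 66, yet 66 is not a multiple of 132 (since 66 = 0·132 + 66), so 132 ∤ 66.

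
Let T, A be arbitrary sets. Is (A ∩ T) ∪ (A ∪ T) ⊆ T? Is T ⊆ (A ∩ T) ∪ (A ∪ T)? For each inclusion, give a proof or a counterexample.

(⟹) This inclusion fails. Take T = ∅, A = {1}; then 1 ∈ (A ∩ T) ∪ (A ∪ T) but 1 ∉ T.

(⟸) Let x ∈ T. Then either x ∈ T and x ∉ A; or x ∈ T ∩ A. In each case x ∈ (A ∩ T) ∪ (A ∪ T), so T ⊆ (A ∩ T) ∪ (A ∪ T).

Only the reverse inclusion holds.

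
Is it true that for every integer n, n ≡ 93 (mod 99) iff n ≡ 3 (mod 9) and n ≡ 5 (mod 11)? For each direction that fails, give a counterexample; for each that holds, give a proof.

Forward direction. Suppose n ≡ 93 (mod 99); write n = 99j + 93. Since 9 ∣ 99, reducing mod 9 gives n ≡ 93 ≡ 3 (mod 9); since 11 ∣ 99, reducing mod 11 gives n ≡ 93 ≡ 5 (mod 11).

Converse. If n ≡ 3 (mod 9) and n ≡ 5 (mod 11), then by the Chinese remainder theorem n ≡ 93 (mod 99). This is exactly n ≡ 93 (mod 99).

Equivalent; both directions hold.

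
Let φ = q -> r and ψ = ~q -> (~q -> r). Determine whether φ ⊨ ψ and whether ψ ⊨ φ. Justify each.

Neither implication holds.

(⇒) This fails. Under r = F, q = F, the left side is true but the right side is false.

(⇐) This fails. Under r = F, q = T, the left side is false but the right side is true.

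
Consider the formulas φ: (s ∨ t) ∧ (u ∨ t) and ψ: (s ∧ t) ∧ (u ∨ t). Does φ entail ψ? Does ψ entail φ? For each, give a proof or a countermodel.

Not equivalent: only (⇐) holds.

(→) This fails. Under u = T, s = T, t = F, the left side is true but the right side is false.

(←) Assume the antecedent. If u is true, the antecedent forces (u = T, s = T, t = T), and (s ∨ t) ∧ (u ∨ t) holds there. If u is false, the antecedent forces (u = F, s = T, t = T), and (s ∨ t) ∧ (u ∨ t) holds there. Either way (s ∨ t) ∧ (u ∨ t) holds.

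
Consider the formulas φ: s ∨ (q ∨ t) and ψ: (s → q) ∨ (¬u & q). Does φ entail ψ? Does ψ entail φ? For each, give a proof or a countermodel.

[⇒] This fails. Under s = T, t = F, u = F, q = F, the left side is true but the right side is false.

[⇐] This fails. Under s = F, t = F, u = F, q = F, the left side is false but the right side is true.

(⇒) fails and (⇐) fails.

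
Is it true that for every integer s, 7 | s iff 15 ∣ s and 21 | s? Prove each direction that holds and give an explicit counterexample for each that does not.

(⟸) Suppose 15 ∣ s and 21 ∣ s. Any common multiple of 15 and 21 is a multiple of their lcm; here lcm(15, 21) = 15·21/gcd(15, 21) = 315/3 = 105, so 105 ∣ s. Since 7 ∣ 105, it follows that 7 ∣ s.

(⟹) This fails: take s = 7. Certainly 7 ∣ 7, but 15 ∤ 7.

Only the reverse direction holds.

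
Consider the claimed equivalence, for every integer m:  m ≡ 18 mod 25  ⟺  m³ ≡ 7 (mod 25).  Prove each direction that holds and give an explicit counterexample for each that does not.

Both implications hold.

(⟹) Suppose m ≡ 18 mod 25. Write m = 25j + 18. Then (25j + 18)³ = 15625j³ + 33750j² + 24300j + 5832 = 25(625j³ + 1350j² + 972j + 233) + 7, so m³ ≡ 7 (mod 25).

(⟸) Conversely, suppose m³ ≡ 7 (mod 25). The only residue r in {0, …, 24} with r³ ≡ 7 (mod 25) is r = 18, so m ≡ 18 (mod 25).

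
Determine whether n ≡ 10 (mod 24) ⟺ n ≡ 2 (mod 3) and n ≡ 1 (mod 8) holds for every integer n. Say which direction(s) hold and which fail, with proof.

Both directions fail.

[⇒] This fails: n = 10 gives 10 ≡ 10 (mod 24) but 10 ≡ 1 (mod 3), so the conjunction on the right does not hold.

[⇐] This fails: n = 17 satisfies both congruences on the right (17 ≡ 2 mod 3 and 17 ≡ 1 mod 8) yet 17 ≡ 17 (mod 24), not 10.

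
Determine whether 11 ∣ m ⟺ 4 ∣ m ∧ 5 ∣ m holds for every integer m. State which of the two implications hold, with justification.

(⟹) This fails: take m = 11. Certainly 11 ∣ 11, but 4 ∤ 11.

(⟸) This fails: take m = 20. Both 4 ∣ 20 and 5 ∣ 20, yet 20 is not a multiple of 11 (since 20 = 1·11 + 9), so 11 ∤ 20.

Neither implication holds.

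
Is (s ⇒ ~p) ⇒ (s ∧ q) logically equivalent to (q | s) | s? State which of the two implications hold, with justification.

Only the forward implication holds.

Converse. This fails. Under s = T, p = F, q = F, the left side is false but the right side is true.

Forward direction. Assume the antecedent. If s is true, (q | s) | s reduces to true regardless of the other variables. If s is false, the antecedent cannot hold. Either way (q | s) | s holds.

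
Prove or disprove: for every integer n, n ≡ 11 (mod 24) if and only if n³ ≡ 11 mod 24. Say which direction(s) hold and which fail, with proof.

[⇒] Suppose n ≡ 11 (mod 24). Write n = 24j + 11. Then (24j + 11)³ = 13824j³ + 19008j² + 8712j + 1331 = 24(576j³ + 792j² + 363j + 55) + 11, so n³ ≡ 11 (mod 24).

[⇐] Conversely, suppose n³ ≡ 11 (mod 24). The only residue r in {0, …, 23} with r³ ≡ 11 (mod 24) is r = 11, so n ≡ 11 (mod 24).

Both directions hold; the statement is true.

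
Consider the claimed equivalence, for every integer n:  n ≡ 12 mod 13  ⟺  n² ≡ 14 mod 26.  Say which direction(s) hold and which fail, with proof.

Both directions fail.

[⇒] This fails: take n = 25. Then 25 ≡ 12 (mod 13), but 25² = 625 ≡ 1 (mod 26), not 14.

[⇐] This fails: take n = 14. Then 14² = 196 ≡ 14 (mod 26), yet 14 ≡ 1 (mod 13), not 12.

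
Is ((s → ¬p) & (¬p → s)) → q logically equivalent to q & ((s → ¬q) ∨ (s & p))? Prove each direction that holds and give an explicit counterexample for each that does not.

(⇒) fails; (⇐) holds.

(→) This fails. Under p = F, q = F, s = F, the left side is true but the right side is false.

(←) Assume the antecedent. If p is true, the antecedent forces (p = T, q = T, s = F) or (p = T, q = T, s = T), and ((s → ¬p) & (¬p → s)) → q holds there. If p is false, the antecedent forces (p = F, q = T, s = F), and ((s → ¬p) & (¬p → s)) → q holds there. Either way ((s → ¬p) & (¬p → s)) → q holds.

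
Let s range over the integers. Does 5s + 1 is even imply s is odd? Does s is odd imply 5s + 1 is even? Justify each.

[⇒] Suppose 5s + 1 is even. Since 5 is odd, 5s and s have the same parity, so 5s + 1 ≡ s + 1 (mod 2). As 1 is odd, 5s + 1 is even exactly when s is odd. Thus s is odd.

[⇐] Conversely, suppose s is odd; write s = 2j + 1. Then 5s + 1 = 5·(2j + 1) + 1 = 2·5j + 6, which is even.

The biconditional holds.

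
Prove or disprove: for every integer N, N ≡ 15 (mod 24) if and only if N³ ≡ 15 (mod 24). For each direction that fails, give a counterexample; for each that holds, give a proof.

The biconditional holds.

(⇐) Suppose N³ ≡ 15 (mod 24). The only residue r in {0, …, 23} with r³ ≡ 15 (mod 24) is r = 15, so N ≡ 15 (mod 24).

(⇒) Suppose N ≡ 15 (mod 24). Write N = 24j + 15. Then (24j + 15)³ = 13824j³ + 25920j² + 16200j + 3375 = 24(576j³ + 1080j² + 675j + 140) + 15, so N³ ≡ 15 (mod 24).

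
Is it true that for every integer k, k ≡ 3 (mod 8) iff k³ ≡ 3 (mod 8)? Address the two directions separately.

Both directions hold; the statement is true.

[⇐] For the converse, argue contrapositively. If k ≢ 3 (mod 8), then k is congruent to one of 0, 1, 2, 4, 5, 6, 7 modulo 8, and these give k³ ≡ 0, 1, 0, 0, 5, 0, 7 respectively — never 3.

[⇒] Suppose k ≡ 3 (mod 8). Write k = 8j + 3. Then (8j + 3)³ = 512j³ + 576j² + 216j + 27 = 8(64j³ + 72j² + 27j + 3) + 3, so k³ ≡ 3 (mod 8).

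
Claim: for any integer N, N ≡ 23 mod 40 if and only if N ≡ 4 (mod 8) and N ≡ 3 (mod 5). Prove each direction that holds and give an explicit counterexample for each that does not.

(⇒) fails and (⇐) fails.

(⇒) This fails: N = 23 gives 23 ≡ 23 (mod 40) but 23 ≡ 7 (mod 8), so the conjunction on the right does not hold.

(⇐) This fails: N = 28 satisfies both congruences on the right (28 ≡ 4 mod 8 and 28 ≡ 3 mod 5) yet 28 ≡ 28 (mod 40), not 23.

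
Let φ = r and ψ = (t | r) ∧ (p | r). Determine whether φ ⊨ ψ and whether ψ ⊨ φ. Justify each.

(⇒) holds; (⇐) fails.

[⇒] Assume the antecedent. If r is true, (t | r) ∧ (p | r) reduces to true regardless of the other variables. If r is false, the antecedent cannot hold. Either way (t | r) ∧ (p | r) holds.

[⇐] This fails. Under r = F, t = T, p = T, the left side is false but the right side is true.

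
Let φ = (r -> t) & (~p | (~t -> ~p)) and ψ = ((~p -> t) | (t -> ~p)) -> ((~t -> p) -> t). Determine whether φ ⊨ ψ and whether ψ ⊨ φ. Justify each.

(⇒) Assume the antecedent. If p is true, the antecedent forces (r = F, p = T, t = T) or (r = T, p = T, t = T), and the consequent holds there. If p is false, the consequent reduces to true regardless of the other variables. Either way the consequent holds.

(⇐) This fails. Under r = T, p = F, t = F, the left side is false but the right side is true.

Not equivalent: only (⇒) holds.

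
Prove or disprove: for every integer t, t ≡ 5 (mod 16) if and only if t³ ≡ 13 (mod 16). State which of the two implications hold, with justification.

Both directions hold; the statement is true.

Converse. Suppose t³ ≡ 13 (mod 16). The only residue r in {0, …, 15} with r³ ≡ 13 (mod 16) is r = 5, so t ≡ 5 (mod 16).

Forward direction. Suppose t ≡ 5 (mod 16). Write t = 16j + 5. Then (16j + 5)³ = 4096j³ + 3840j² + 1200j + 125 = 16(256j³ + 240j² + 75j + 7) + 13, so t³ ≡ 13 (mod 16).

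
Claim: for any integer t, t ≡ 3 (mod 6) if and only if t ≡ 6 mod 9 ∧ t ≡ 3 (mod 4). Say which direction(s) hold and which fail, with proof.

[⇒] This fails: t = 33 gives 33 ≡ 3 (mod 6) but 33 ≡ 1 (mod 4), so the conjunction on the right does not hold.

[⇐] Conversely, if t ≡ 6 (mod 9) and t ≡ 3 (mod 4), then by the Chinese remainder theorem t ≡ 15 (mod 36). Since 15 ≡ 3 (mod 6) and 6 ∣ 36, we get t ≡ 3 (mod 6).

The forward direction fails; the converse holds.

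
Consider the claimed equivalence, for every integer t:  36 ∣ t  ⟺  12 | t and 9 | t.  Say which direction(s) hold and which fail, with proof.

(⇒) If 36 ∣ t, write t = 36q. Since 36 = 3·12, t = 12·(3q), so 12 ∣ t; and since 36 = 4·9, t = 9·(4q), so 9 ∣ t.

(⇐) Suppose 12 ∣ t and 9 ∣ t. Any common multiple of 12 and 9 is a multiple of their lcm; here lcm(12, 9) = 12·9/gcd(12, 9) = 108/3 = 36, so 36 ∣ t.

Both directions hold.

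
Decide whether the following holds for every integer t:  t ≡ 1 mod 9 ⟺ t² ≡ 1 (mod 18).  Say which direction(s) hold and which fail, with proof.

(⇒) This fails: take t = 10. Then 10 ≡ 1 (mod 9), but 10² = 100 ≡ 10 (mod 18), not 1.

(⇐) This fails: take t = 17. Then 17² = 289 ≡ 1 (mod 18), yet 17 ≡ 8 (mod 9), not 1.

Both directions fail.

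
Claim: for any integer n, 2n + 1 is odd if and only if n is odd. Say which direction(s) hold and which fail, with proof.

(→) This fails: take n = 6. Then 2n + 1 = 13, which is odd, yet n = 6 is even, not odd.

(←) Suppose n is odd. Since 2 is even, 2n is even for every n, so 2n + 1 has the same parity as 1, which is odd. Hence 2n + 1 is odd.

(⇒) fails; (⇐) holds.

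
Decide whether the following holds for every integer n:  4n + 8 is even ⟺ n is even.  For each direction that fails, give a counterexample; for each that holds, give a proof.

Not equivalent: only (⇐) holds.

[⇒] This fails: take n = 5. Then 4n + 8 = 28, which is even, yet n = 5 is odd, not even.

[⇐] Suppose n is even. Since 4 is even, 4n is even for every n, so 4n + 8 has the same parity as 8, which is even. Hence 4n + 8 is even.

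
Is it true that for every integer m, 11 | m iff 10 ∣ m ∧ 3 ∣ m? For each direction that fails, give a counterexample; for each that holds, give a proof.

Forward direction. This fails: take m = 11. Certainly 11 ∣ 11, but 10 ∤ 11.

Converse. This fails: take m = 30. Both 10 ∣ 30 and 3 ∣ 30, yet 30 is not a multiple of 11 (since 30 = 2·11 + 8), so 11 ∤ 30.

Neither implication holds.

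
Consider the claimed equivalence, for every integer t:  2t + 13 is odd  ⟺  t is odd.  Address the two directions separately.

Only the reverse direction holds.

Forward direction. This fails: take t = 6. Then 2t + 13 = 25, which is odd, yet t = 6 is even, not odd.

Converse. Suppose t is odd. Since 2 is even, 2t is even for every t, so 2t + 13 has the same parity as 13, which is odd. Hence 2t + 13 is odd.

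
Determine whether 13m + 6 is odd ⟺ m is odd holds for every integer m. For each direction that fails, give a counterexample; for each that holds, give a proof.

(←) Suppose m is odd; write m = 2j + 1. Then 13m + 6 = 13·(2j + 1) + 6 = 2·13j + 19, which is odd.

(→) Suppose 13m + 6 is odd. Since 13 is odd, 13m and m have the same parity, so 13m + 6 ≡ m + 6 (mod 2). As 6 is even, 13m + 6 is odd exactly when m is odd. Thus m is odd.

Both directions hold; the statement is true.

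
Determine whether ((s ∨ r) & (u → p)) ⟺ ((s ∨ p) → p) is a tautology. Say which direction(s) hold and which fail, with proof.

(⇒) This fails. Under r = F, u = F, p = F, s = T, the left side is true but the right side is false.

(⇐) This fails. Under r = F, u = F, p = F, s = F, the left side is false but the right side is true.

Neither implication holds.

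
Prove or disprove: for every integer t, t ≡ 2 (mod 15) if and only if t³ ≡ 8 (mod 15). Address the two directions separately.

The biconditional holds.

(⟹) Suppose t ≡ 2 (mod 15). Write t = 15j + 2. Then (15j + 2)³ = 3375j³ + 1350j² + 180j + 8 = 15(225j³ + 90j² + 12j) + 8, so t³ ≡ 8 (mod 15).

(⟸) Conversely, suppose t³ ≡ 8 (mod 15). The only residue r in {0, …, 14} with r³ ≡ 8 (mod 15) is r = 2, so t ≡ 2 (mod 15).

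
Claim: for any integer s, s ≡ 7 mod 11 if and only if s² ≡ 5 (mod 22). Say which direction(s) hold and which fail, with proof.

Both directions fail.

[⇒] This fails: take s = 18. Then 18 ≡ 7 (mod 11), but 18² = 324 ≡ 16 (mod 22), not 5.

[⇐] This fails: take s = 15. Then 15² = 225 ≡ 5 (mod 22), yet 15 ≡ 4 (mod 11), not 7.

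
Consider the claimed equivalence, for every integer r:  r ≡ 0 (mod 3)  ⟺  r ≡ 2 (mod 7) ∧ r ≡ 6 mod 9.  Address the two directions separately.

Only the reverse direction holds.

(⇒) This fails: r = 0 gives 0 ≡ 0 (mod 3) but 0 ≡ 0 (mod 7), so the conjunction on the right does not hold.

(⇐) Conversely, if r ≡ 2 (mod 7) and r ≡ 6 (mod 9), then by the Chinese remainder theorem r ≡ 51 (mod 63). Since 51 ≡ 0 (mod 3) and 3 ∣ 63, we get r ≡ 0 (mod 3).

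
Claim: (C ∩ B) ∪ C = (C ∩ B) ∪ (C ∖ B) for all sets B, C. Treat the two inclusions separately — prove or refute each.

The two sets are equal.

(⊆) Let x ∈ (C ∩ B) ∪ C. Then either x ∈ C and x ∉ B; or x ∈ B ∩ C. In each case x ∈ (C ∩ B) ∪ (C ∖ B), so (C ∩ B) ∪ C ⊆ (C ∩ B) ∪ (C ∖ B).

(⊇) Let x ∈ (C ∩ B) ∪ (C ∖ B). Then either x ∈ C and x ∉ B; or x ∈ B ∩ C. In each case x ∈ (C ∩ B) ∪ C, so (C ∩ B) ∪ (C ∖ B) ⊆ (C ∩ B) ∪ C.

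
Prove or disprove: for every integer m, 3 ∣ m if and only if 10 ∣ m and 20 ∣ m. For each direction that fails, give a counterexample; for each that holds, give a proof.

(⇒) This fails: take m = 3. Certainly 3 ∣ 3, but 10 ∤ 3.

(⇐) This fails: take m = 20. Both 10 ∣ 20 and 20 ∣ 20, yet 20 is not a multiple of 3 (since 20 = 6·3 + 2), so 3 ∤ 20.

Both directions fail.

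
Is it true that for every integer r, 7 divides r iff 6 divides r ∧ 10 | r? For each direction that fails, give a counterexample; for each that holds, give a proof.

(⇒) fails and (⇐) fails.

Forward direction. This fails: take r = 7. Certainly 7 ∣ 7, but 6 ∤ 7.

Converse. This fails: take r = 30. Both 6 ∣ 30 and 10 ∣ 30, yet 30 is not a multiple of 7 (since 30 = 4·7 + 2), so 7 ∤ 30.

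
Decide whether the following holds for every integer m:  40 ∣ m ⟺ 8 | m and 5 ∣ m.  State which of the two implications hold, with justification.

(⟹) If 40 ∣ m, write m = 40q. Since 40 = 5·8, m = 8·(5q), so 8 ∣ m; and since 40 = 8·5, m = 5·(8q), so 5 ∣ m.

(⟸) Suppose 8 ∣ m and 5 ∣ m. Any common multiple of 8 and 5 is a multiple of their lcm; here gcd(8, 5) = 1, so lcm(8, 5) = 8·5 = 40, so 40 ∣ m.

The biconditional holds.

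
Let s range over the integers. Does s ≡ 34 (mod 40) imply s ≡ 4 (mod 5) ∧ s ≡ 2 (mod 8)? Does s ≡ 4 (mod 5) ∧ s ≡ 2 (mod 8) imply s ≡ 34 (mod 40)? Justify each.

(⟸) If s ≡ 4 (mod 5) and s ≡ 2 (mod 8), then by the Chinese remainder theorem s ≡ 34 (mod 40). This is exactly s ≡ 34 (mod 40).

(⟹) Suppose s ≡ 34 (mod 40); write s = 40j + 34. Since 5 ∣ 40, reducing mod 5 gives s ≡ 34 ≡ 4 (mod 5); since 8 ∣ 40, reducing mod 8 gives s ≡ 34 ≡ 2 (mod 8).

Equivalent; both directions hold.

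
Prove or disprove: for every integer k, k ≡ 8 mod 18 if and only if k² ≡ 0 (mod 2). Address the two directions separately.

(⇒) holds; (⇐) fails.

(→) Suppose k ≡ 8 (mod 18). Then k² ≡ 8² = 64 (mod 18), and since 2 ∣ 18, also k² ≡ 0 (mod 2).

(←) This fails: take k = 0. Then 0² = 0 ≡ 0 (mod 2), yet 0 ≡ 0 (mod 18), not 8.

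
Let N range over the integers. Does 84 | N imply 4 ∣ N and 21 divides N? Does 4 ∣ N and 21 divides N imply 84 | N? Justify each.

(⇐) Suppose 4 ∣ N and 21 ∣ N. Any common multiple of 4 and 21 is a multiple of their lcm; here gcd(4, 21) = 1, so lcm(4, 21) = 4·21 = 84, so 84 ∣ N.

(⇒) If 84 ∣ N, write N = 84q. Since 84 = 21·4, N = 4·(21q), so 4 ∣ N; and since 84 = 4·21, N = 21·(4q), so 21 ∣ N.

The biconditional holds.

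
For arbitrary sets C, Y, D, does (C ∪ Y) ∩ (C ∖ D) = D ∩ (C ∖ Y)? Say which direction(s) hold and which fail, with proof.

(⊆) fails and (⊇) fails.

(⊆) This inclusion fails. Take C = {1}, Y = ∅, D = ∅; then 1 ∈ (C ∪ Y) ∩ (C ∖ D) but 1 ∉ D ∩ (C ∖ Y).

(⊇) This inclusion fails. Take C = {1}, Y = ∅, D = {1}; then 1 ∈ D ∩ (C ∖ Y) but 1 ∉ (C ∪ Y) ∩ (C ∖ D).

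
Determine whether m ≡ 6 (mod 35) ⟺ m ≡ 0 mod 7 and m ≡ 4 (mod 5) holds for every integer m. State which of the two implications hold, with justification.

(⟹) This fails: m = 6 gives 6 ≡ 6 (mod 35) but 6 ≡ 6 (mod 7), so the conjunction on the right does not hold.

(⟸) This fails: m = 14 satisfies both congruences on the right (14 ≡ 0 mod 7 and 14 ≡ 4 mod 5) yet 14 ≡ 14 (mod 35), not 6.

Neither implication holds.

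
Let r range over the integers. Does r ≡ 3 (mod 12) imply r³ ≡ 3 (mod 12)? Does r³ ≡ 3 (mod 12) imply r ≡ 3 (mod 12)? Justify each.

(⇒) Suppose r ≡ 3 (mod 12). Write r = 12j + 3. Then (12j + 3)³ = 1728j³ + 1296j² + 324j + 27 = 12(144j³ + 108j² + 27j + 2) + 3, so r³ ≡ 3 (mod 12).

(⇐) Conversely, suppose r³ ≡ 3 (mod 12). The only residue r in {0, …, 11} with r³ ≡ 3 (mod 12) is r = 3, so r ≡ 3 (mod 12).

Both directions hold; the statement is true.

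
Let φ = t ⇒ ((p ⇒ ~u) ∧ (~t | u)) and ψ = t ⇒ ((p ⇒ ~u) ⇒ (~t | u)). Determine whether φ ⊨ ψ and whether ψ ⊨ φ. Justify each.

(←) This fails. Under u = T, t = T, p = T, the left side is false but the right side is true.

(→) Assume the antecedent. If u is true, t ⇒ ((p ⇒ ~u) ⇒ (~t | u)) reduces to true regardless of the other variables. If u is false, the antecedent forces (u = F, t = F, p = F) or (u = F, t = F, p = T), and t ⇒ ((p ⇒ ~u) ⇒ (~t | u)) holds there. Either way t ⇒ ((p ⇒ ~u) ⇒ (~t | u)) holds.

Only the forward direction holds.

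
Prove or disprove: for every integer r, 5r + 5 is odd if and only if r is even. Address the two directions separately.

The biconditional holds.

[⇒] Suppose 5r + 5 is odd. Since 5 is odd, 5r and r have the same parity, so 5r + 5 ≡ r + 5 (mod 2). As 5 is odd, 5r + 5 is odd exactly when r is even. Thus r is even.

[⇐] Conversely, suppose r is even; write r = 2j. Then 5r + 5 = 5·(2j) + 5 = 2·5j + 5, which is odd.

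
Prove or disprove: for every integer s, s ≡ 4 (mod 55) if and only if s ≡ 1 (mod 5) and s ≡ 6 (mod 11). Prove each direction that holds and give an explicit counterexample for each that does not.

(⇒) fails and (⇐) fails.

[⇒] This fails: s = 4 gives 4 ≡ 4 (mod 55) but 4 ≡ 4 (mod 5), so the conjunction on the right does not hold.

[⇐] This fails: s = 6 satisfies both congruences on the right (6 ≡ 1 mod 5 and 6 ≡ 6 mod 11) yet 6 ≡ 6 (mod 55), not 4.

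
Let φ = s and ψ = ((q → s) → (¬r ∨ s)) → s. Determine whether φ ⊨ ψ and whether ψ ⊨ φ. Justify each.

(→) Assume the antecedent. If q is true, the antecedent forces (q = T, r = F, s = T) or (q = T, r = T, s = T), and ((q → s) → (¬r ∨ s)) → s holds there. If q is false, the antecedent forces (q = F, r = F, s = T) or (q = F, r = T, s = T), and ((q → s) → (¬r ∨ s)) → s holds there. Either way ((q → s) → (¬r ∨ s)) → s holds.

(←) This fails. Under q = F, r = T, s = F, the left side is false but the right side is true.

Not equivalent: only (⇒) holds.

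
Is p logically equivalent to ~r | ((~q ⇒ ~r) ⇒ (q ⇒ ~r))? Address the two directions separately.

(→) This fails. Under p = T, r = T, q = T, the left side is true but the right side is false.

(←) This fails. Under p = F, r = F, q = F, the left side is false but the right side is true.

Both directions fail.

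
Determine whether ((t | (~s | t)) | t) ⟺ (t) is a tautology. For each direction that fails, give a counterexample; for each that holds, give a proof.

(⇒) fails; (⇐) holds.

(→) This fails. Under s = F, t = F, the left side is true but the right side is false.

(←) Assume the antecedent. If s is true, the antecedent forces (s = T, t = T), and (t | (~s | t)) | t holds there. If s is false, (t | (~s | t)) | t reduces to true regardless of the other variables. Either way (t | (~s | t)) | t holds.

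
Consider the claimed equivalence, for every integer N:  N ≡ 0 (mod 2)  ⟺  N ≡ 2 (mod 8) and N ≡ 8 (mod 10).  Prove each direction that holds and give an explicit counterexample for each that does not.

Only the reverse direction holds.

(⟹) This fails: N = 0 gives 0 ≡ 0 (mod 2) but 0 ≡ 0 (mod 8), so the conjunction on the right does not hold.

(⟸) Conversely, if N ≡ 2 (mod 8) and N ≡ 8 (mod 10), then by the Chinese remainder theorem N ≡ 18 (mod 40). Since 18 ≡ 0 (mod 2) and 2 ∣ 40, we get N ≡ 0 (mod 2).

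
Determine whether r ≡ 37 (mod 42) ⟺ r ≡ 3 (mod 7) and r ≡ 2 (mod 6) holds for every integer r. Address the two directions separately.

(⇒) This fails: r = 37 gives 37 ≡ 37 (mod 42) but 37 ≡ 2 (mod 7), so the conjunction on the right does not hold.

(⇐) This fails: r = 38 satisfies both congruences on the right (38 ≡ 3 mod 7 and 38 ≡ 2 mod 6) yet 38 ≡ 38 (mod 42), not 37.

Both directions fail.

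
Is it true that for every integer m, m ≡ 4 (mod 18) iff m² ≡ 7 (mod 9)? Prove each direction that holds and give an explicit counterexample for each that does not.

The forward direction holds; the converse fails.

(→) Suppose m ≡ 4 (mod 18). Then m² ≡ 4² = 16 (mod 18), and since 9 ∣ 18, also m² ≡ 7 (mod 9).

(←) This fails: take m = 5. Then 5² = 25 ≡ 7 (mod 9), yet 5 ≡ 5 (mod 18), not 4.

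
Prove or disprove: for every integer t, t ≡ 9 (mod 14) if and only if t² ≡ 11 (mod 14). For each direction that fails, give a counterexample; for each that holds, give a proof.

The forward direction holds; the converse fails.

(⟸) This fails: take t = 5. Then 5² = 25 ≡ 11 (mod 14), yet 5 ≡ 5 (mod 14), not 9.

(⟹) Suppose t ≡ 9 (mod 14). Write t = 14j + 9. Then (14j + 9)² = 196j² + 252j + 81 = 14(14j² + 18j + 5) + 11, so t² ≡ 11 (mod 14).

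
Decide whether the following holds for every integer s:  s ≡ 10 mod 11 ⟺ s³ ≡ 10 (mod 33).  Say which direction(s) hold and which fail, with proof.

The forward direction fails; the converse holds.

(⟸) The residues r modulo 33 with r³ ≡ 10 (mod 33) are exactly {10}, and each is ≡ 10 (mod 11).

(⟹) This fails: take s = 21. Then 21 ≡ 10 (mod 11), but 21³ = 9261 ≡ 21 (mod 33), not 10.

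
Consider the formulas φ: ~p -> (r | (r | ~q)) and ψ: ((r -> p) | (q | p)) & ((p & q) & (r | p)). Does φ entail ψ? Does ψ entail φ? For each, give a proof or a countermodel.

(⇒) This fails. Under p = F, r = F, q = F, the left side is true but the right side is false.

(⇐) Assume the antecedent. If p is true, ~p -> (r | (r | ~q)) reduces to true regardless of the other variables. If p is false, the antecedent cannot hold. Either way ~p -> (r | (r | ~q)) holds.

(⇒) fails; (⇐) holds.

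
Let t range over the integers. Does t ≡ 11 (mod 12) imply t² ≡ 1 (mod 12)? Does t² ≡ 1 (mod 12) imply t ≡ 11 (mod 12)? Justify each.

Converse. This fails: take t = 1. Then 1² = 1 ≡ 1 (mod 12), yet 1 ≡ 1 (mod 12), not 11.

Forward direction. Suppose t ≡ 11 (mod 12). Write t = 12j + 11. Then (12j + 11)² = 144j² + 264j + 121 = 12(12j² + 22j + 10) + 1, so t² ≡ 1 (mod 12).

Only the forward implication holds.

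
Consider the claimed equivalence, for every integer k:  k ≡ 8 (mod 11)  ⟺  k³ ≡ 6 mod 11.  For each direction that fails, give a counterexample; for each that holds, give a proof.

The biconditional holds.

(⟹) Suppose k ≡ 8 (mod 11). Write k = 11j + 8. Then (11j + 8)³ = 1331j³ + 2904j² + 2112j + 512 = 11(121j³ + 264j² + 192j + 46) + 6, so k³ ≡ 6 (mod 11).

(⟸) Conversely, suppose k³ ≡ 6 (mod 11). The only residue r in {0, …, 10} with r³ ≡ 6 (mod 11) is r = 8, so k ≡ 8 (mod 11).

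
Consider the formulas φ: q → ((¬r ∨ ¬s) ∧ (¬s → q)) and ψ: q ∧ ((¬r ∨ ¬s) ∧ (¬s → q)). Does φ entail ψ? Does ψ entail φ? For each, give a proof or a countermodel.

[⇒] This fails. Under s = F, q = F, r = F, the left side is true but the right side is false.

[⇐] Assume the antecedent. If s is true, the antecedent forces (s = T, q = T, r = F), and q → ((¬r ∨ ¬s) ∧ (¬s → q)) holds there. If s is false, q → ((¬r ∨ ¬s) ∧ (¬s → q)) reduces to true regardless of the other variables. Either way q → ((¬r ∨ ¬s) ∧ (¬s → q)) holds.

Only the reverse direction holds.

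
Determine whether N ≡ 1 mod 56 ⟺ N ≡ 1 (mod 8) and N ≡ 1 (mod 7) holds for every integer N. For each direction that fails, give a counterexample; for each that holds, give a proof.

Both directions hold; the statement is true.

(→) Suppose N ≡ 1 (mod 56); write N = 56j + 1. Since 8 ∣ 56, reducing mod 8 gives N ≡ 1 (mod 8); since 7 ∣ 56, reducing mod 7 gives N ≡ 1 (mod 7).

(←) Conversely, if N ≡ 1 (mod 8) and N ≡ 1 (mod 7), then by the Chinese remainder theorem N ≡ 1 (mod 56). This is exactly N ≡ 1 (mod 56).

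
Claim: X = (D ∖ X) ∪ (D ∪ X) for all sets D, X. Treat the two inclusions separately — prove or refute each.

(⊆) Let x ∈ X. Then either x ∈ X and x ∉ D; or x ∈ D ∩ X. In each case x ∈ (D ∖ X) ∪ (D ∪ X), so X ⊆ (D ∖ X) ∪ (D ∪ X).

(⊇) This inclusion fails. Take D = {1}, X = ∅; then 1 ∈ (D ∖ X) ∪ (D ∪ X) but 1 ∉ X.

Only the forward inclusion holds.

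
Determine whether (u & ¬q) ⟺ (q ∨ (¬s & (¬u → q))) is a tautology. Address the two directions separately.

Neither direction holds.

(⇒) This fails. Under q = F, u = T, s = T, the left side is true but the right side is false.

(⇐) This fails. Under q = T, u = F, s = F, the left side is false but the right side is true.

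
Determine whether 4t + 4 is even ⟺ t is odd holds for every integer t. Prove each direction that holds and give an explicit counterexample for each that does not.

(⇒) fails; (⇐) holds.

(⟹) This fails: take t = 6. Then 4t + 4 = 28, which is even, yet t = 6 is even, not odd.

(⟸) Suppose t is odd. Since 4 is even, 4t is even for every t, so 4t + 4 has the same parity as 4, which is even. Hence 4t + 4 is even.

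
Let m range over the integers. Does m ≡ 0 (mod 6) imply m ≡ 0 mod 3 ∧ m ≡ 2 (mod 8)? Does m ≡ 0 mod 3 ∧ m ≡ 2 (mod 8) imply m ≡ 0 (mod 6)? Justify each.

Only the reverse direction holds.

(→) This fails: m = 0 gives 0 ≡ 0 (mod 6) but 0 ≡ 0 (mod 8), so the conjunction on the right does not hold.

(←) Conversely, if m ≡ 0 (mod 3) and m ≡ 2 (mod 8), then by the Chinese remainder theorem m ≡ 18 (mod 24). Since 18 ≡ 0 (mod 6) and 6 ∣ 24, we get m ≡ 0 (mod 6).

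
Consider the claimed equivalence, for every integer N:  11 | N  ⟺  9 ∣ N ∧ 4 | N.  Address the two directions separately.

[⇒] This fails: take N = 11. Certainly 11 ∣ 11, but 9 ∤ 11.

[⇐] This fails: take N = 36. Both 9 ∣ 36 and 4 ∣ 36, yet 36 is not a multiple of 11 (since 36 = 3·11 + 3), so 11 ∤ 36.

Both directions fail.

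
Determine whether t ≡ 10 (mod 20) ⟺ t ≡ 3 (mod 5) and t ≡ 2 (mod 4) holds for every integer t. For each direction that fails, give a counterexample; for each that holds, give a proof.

Neither direction holds.

(→) This fails: t = 10 gives 10 ≡ 10 (mod 20) but 10 ≡ 0 (mod 5), so the conjunction on the right does not hold.

(←) This fails: t = 18 satisfies both congruences on the right (18 ≡ 3 mod 5 and 18 ≡ 2 mod 4) yet 18 ≡ 18 (mod 20), not 10.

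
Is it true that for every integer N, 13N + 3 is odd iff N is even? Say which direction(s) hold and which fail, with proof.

Equivalent; both directions hold.

(→) Suppose 13N + 3 is odd. Since 13 is odd, 13N and N have the same parity, so 13N + 3 ≡ N + 3 (mod 2). As 3 is odd, 13N + 3 is odd exactly when N is even. Thus N is even.

(←) Conversely, suppose N is even; write N = 2j. Then 13N + 3 = 13·(2j) + 3 = 2·13j + 3, which is odd.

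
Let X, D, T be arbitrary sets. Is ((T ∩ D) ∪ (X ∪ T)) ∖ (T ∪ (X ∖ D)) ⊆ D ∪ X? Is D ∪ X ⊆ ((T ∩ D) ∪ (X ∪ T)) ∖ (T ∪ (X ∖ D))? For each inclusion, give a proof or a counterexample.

(⟸) This inclusion fails. Take X = {1}, D = ∅, T = ∅; then 1 ∈ D ∪ X but 1 ∉ ((T ∩ D) ∪ (X ∪ T)) ∖ (T ∪ (X ∖ D)).

(⟹) Let x ∈ ((T ∩ D) ∪ (X ∪ T)) ∖ (T ∪ (X ∖ D)). Then x ∈ X ∩ D and x ∉ T, from which x ∈ D ∪ X.

Only the forward inclusion holds.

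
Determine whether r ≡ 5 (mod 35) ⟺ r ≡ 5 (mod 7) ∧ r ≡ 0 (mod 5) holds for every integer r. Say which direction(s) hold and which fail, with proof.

Both directions hold.

[⇒] Suppose r ≡ 5 (mod 35); write r = 35j + 5. Since 7 ∣ 35, reducing mod 7 gives r ≡ 5 (mod 7); since 5 ∣ 35, reducing mod 5 gives r ≡ 5 ≡ 0 (mod 5).

[⇐] Conversely, if r ≡ 5 (mod 7) and r ≡ 0 (mod 5), then by the Chinese remainder theorem r ≡ 5 (mod 35). This is exactly r ≡ 5 (mod 35).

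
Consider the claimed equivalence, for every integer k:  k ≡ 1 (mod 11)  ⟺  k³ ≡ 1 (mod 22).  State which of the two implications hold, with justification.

(⇒) This fails: take k = 12. Then 12 ≡ 1 (mod 11), but 12³ = 1728 ≡ 12 (mod 22), not 1.

(⇐) Conversely, the residues r modulo 22 with r³ ≡ 1 (mod 22) are exactly {1}, and each is ≡ 1 (mod 11).

(⇒) fails; (⇐) holds.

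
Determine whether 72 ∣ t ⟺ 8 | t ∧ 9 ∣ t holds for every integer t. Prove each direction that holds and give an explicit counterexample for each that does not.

Converse. Suppose 8 ∣ t and 9 ∣ t. Any common multiple of 8 and 9 is a multiple of their lcm; here gcd(8, 9) = 1, so lcm(8, 9) = 8·9 = 72, so 72 ∣ t.

Forward direction. If 72 ∣ t, write t = 72q. Since 72 = 9·8, t = 8·(9q), so 8 ∣ t; and since 72 = 8·9, t = 9·(8q), so 9 ∣ t.

The biconditional holds.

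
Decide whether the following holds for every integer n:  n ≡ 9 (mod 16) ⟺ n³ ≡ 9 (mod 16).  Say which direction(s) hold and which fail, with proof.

Equivalent; both directions hold.

(⟸) Suppose n³ ≡ 9 (mod 16). The only residue r in {0, …, 15} with r³ ≡ 9 (mod 16) is r = 9, so n ≡ 9 (mod 16).

(⟹) Suppose n ≡ 9 (mod 16). Write n = 16j + 9. Then (16j + 9)³ = 4096j³ + 6912j² + 3888j + 729 = 16(256j³ + 432j² + 243j + 45) + 9, so n³ ≡ 9 (mod 16).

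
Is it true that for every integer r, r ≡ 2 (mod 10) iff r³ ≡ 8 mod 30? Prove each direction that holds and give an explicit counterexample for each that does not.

Not equivalent: only (⇐) holds.

[⇐] The residues r modulo 30 with r³ ≡ 8 (mod 30) are exactly {2}, and each is ≡ 2 (mod 10).

[⇒] This fails: take r = 12. Then 12 ≡ 2 (mod 10), but 12³ = 1728 ≡ 18 (mod 30), not 8.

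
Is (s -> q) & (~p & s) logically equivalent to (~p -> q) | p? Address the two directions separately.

Only the forward implication holds.

(→) Assume the antecedent. If s is true, the antecedent forces (s = T, q = T, p = F), and (~p -> q) | p holds there. If s is false, the antecedent cannot hold. Either way (~p -> q) | p holds.

(←) This fails. Under s = F, q = T, p = F, the left side is false but the right side is true.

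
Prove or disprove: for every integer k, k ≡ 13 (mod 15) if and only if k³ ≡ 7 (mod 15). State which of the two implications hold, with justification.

Both implications hold.

(⇒) Suppose k ≡ 13 (mod 15). Write k = 15j + 13. Then (15j + 13)³ = 3375j³ + 8775j² + 7605j + 2197 = 15(225j³ + 585j² + 507j + 146) + 7, so k³ ≡ 7 (mod 15).

(⇐) Conversely, suppose k³ ≡ 7 (mod 15). The only residue r in {0, …, 14} with r³ ≡ 7 (mod 15) is r = 13, so k ≡ 13 (mod 15).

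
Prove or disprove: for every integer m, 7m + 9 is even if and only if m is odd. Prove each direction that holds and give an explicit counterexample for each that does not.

Converse. Suppose m is odd; write m = 2j + 1. Then 7m + 9 = 7·(2j + 1) + 9 = 2·7j + 16, which is even.

Forward direction. Suppose 7m + 9 is even. Since 7 is odd, 7m and m have the same parity, so 7m + 9 ≡ m + 9 (mod 2). As 9 is odd, 7m + 9 is even exactly when m is odd. Thus m is odd.

Equivalent; both directions hold.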